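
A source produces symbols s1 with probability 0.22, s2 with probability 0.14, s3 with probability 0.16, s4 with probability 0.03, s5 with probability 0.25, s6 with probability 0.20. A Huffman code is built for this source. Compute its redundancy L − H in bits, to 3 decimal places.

0.083 bits

Entropy H = −Σ p log₂ p ≈ 2.4169 bits.
Huffman merges: 3/100+7/50→17/100; 4/25+17/100→33/100; 1/5+11/50→21/50; 1/4+33/100→29/50; 21/50+29/50→1. L = 5/2 ≈ 2.5000.
L − H = 2.5000 − 2.4169 = 0.083 bits.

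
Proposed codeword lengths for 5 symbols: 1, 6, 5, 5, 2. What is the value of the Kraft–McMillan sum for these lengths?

With common denominator 2^6 = 64: Σ 2^(−ℓᵢ) = 32/64 + 1/64 + 2/64 + 2/64 + 16/64 = 53/64 = 0.828125.

0.828125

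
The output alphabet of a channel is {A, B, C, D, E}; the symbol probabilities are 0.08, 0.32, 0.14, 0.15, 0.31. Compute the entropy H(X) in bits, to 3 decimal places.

H = −Σ pᵢ log₂ pᵢ.
−0.08·log₂(0.08) = 0.2915
−0.32·log₂(0.32) = 0.5260
−0.14·log₂(0.14) = 0.3971
−0.15·log₂(0.15) = 0.4105
−0.31·log₂(0.31) = 0.5238
Sum ≈ 2.1490 → 2.149 bits.

2.149 bits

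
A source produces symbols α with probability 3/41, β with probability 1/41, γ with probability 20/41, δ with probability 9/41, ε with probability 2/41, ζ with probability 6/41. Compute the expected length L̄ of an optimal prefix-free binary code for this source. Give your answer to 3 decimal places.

Repeatedly combine the two least-probable nodes; the expected code length is the sum of the merged weights.
merge 1/41 + 2/41 → 3/41
merge 3/41 + 3/41 → 6/41
merge 6/41 + 6/41 → 12/41
merge 9/41 + 12/41 → 21/41
merge 20/41 + 21/41 → 1
L = 3/41 + 6/41 + 12/41 + 21/41 + 1 = 83/41 ≈ 2.024 bits/symbol.

2.024 bits/symbol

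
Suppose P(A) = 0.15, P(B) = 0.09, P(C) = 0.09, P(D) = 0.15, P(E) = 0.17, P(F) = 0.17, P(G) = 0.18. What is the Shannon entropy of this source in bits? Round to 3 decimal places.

H = −Σ pᵢ log₂ pᵢ.
−0.15·log₂(0.15) = 0.4105
−0.09·log₂(0.09) = 0.3127
−0.09·log₂(0.09) = 0.3127
−0.15·log₂(0.15) = 0.4105
−0.17·log₂(0.17) = 0.4346
−0.17·log₂(0.17) = 0.4346
−0.18·log₂(0.18) = 0.4453
Sum ≈ 2.7609 → 2.761 bits.

2.761 bits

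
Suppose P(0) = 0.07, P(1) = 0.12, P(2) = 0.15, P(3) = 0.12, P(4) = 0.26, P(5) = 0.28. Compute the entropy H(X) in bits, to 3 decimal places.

2.433 bits

H = −Σ pᵢ log₂ pᵢ.
−0.07·log₂(0.07) = 0.2686
−0.12·log₂(0.12) = 0.3671
−0.15·log₂(0.15) = 0.4105
−0.12·log₂(0.12) = 0.3671
−0.26·log₂(0.26) = 0.5053
−0.28·log₂(0.28) = 0.5142
Sum ≈ 2.4327 → 2.433 bits.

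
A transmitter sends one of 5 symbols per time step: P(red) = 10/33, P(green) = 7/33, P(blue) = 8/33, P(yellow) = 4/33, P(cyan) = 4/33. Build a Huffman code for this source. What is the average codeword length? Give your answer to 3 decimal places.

Repeatedly combine the two least-probable nodes; the expected code length is the sum of the merged weights.
merge 4/33 + 4/33 → 8/33
merge 7/33 + 8/33 → 5/11
merge 8/33 + 10/33 → 6/11
merge 5/11 + 6/11 → 1
L = 8/33 + 5/11 + 6/11 + 1 = 74/33 ≈ 2.242 bits/symbol.

2.242 bits/symbol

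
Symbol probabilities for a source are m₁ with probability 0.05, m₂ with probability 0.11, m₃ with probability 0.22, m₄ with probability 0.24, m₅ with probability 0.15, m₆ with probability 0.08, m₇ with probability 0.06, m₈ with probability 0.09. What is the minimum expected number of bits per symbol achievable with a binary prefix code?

2.82 bits/symbol

Repeatedly combine the two least-probable nodes; the expected code length is the sum of the merged weights.
merge 1/20 + 3/50 → 11/100
merge 2/25 + 9/100 → 17/100
merge 11/100 + 11/100 → 11/50
merge 3/20 + 17/100 → 8/25
merge 11/50 + 11/50 → 11/25
merge 6/25 + 8/25 → 14/25
merge 11/25 + 14/25 → 1
L = 11/100 + 17/100 + 11/50 + 8/25 + 11/25 + 14/25 + 1 = 141/50 = 2.82 bits/symbol.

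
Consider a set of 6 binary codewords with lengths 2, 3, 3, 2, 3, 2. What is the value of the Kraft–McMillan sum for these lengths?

With common denominator 2^3 = 8: Σ 2^(−ℓᵢ) = 2/8 + 1/8 + 1/8 + 2/8 + 1/8 + 2/8 = 9/8 = 1.125.

1.125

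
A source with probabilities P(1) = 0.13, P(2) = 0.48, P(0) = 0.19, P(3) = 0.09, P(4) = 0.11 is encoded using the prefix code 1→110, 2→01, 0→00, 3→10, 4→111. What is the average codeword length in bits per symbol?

L̄ = Σ pᵢ·ℓᵢ = 0.13·3 + 0.48·2 + 0.19·2 + 0.09·2 + 0.11·3 = 2.24 bits/symbol.

2.24 bits/symbol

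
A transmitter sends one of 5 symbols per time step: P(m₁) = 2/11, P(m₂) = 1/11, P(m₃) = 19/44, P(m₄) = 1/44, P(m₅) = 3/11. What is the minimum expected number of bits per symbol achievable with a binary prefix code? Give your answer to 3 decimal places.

1.977 bits/symbol

Repeatedly combine the two least-probable nodes; the expected code length is the sum of the merged weights.
merge 1/44 + 1/11 → 5/44
merge 5/44 + 2/11 → 13/44
merge 3/11 + 13/44 → 25/44
merge 19/44 + 25/44 → 1
L = 5/44 + 13/44 + 25/44 + 1 = 87/44 ≈ 1.977 bits/symbol.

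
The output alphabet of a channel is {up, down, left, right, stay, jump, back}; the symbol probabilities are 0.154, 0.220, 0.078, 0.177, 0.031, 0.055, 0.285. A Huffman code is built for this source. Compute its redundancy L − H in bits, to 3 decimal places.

0.041 bits

Entropy H = −Σ p log₂ p ≈ 2.5271 bits.
Huffman merges: 31/1000+11/200→43/500; 39/500+43/500→41/250; 77/500+41/250→159/500; 177/1000+11/50→397/1000; 57/200+159/500→603/1000; 397/1000+603/1000→1. L = 321/125 ≈ 2.5680.
L − H = 2.5680 − 2.5271 = 0.041 bits.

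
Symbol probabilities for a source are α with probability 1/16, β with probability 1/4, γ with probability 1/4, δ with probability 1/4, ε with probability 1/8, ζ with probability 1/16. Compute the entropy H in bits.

Each probability is a power of 1/2, so log₂(1/p) is an integer.
H = Σ p·log₂(1/p) = 1/16·4 + 1/4·2 + 1/4·2 + 1/4·2 + 1/8·3 + 1/16·4 = 2.375 bits.

2.375 bits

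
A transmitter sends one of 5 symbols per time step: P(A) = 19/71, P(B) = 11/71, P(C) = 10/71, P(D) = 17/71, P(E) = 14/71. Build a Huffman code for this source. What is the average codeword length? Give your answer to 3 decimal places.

Repeatedly combine the two least-probable nodes; the expected code length is the sum of the merged weights.
merge 10/71 + 11/71 → 21/71
merge 14/71 + 17/71 → 31/71
merge 19/71 + 21/71 → 40/71
merge 31/71 + 40/71 → 1
L = 21/71 + 31/71 + 40/71 + 1 = 163/71 ≈ 2.296 bits/symbol.

2.296 bits/symbol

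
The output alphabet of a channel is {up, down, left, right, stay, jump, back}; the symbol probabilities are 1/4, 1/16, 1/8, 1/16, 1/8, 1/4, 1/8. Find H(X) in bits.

Each probability is a power of 1/2, so log₂(1/p) is an integer.
H = Σ p·log₂(1/p) = 1/4·2 + 1/16·4 + 1/8·3 + 1/16·4 + 1/8·3 + 1/4·2 + 1/8·3 = 2.625 bits.

2.625 bits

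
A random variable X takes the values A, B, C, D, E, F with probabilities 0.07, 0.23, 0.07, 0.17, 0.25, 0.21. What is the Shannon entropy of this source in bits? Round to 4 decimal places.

2.4322 bits

H = −Σ pᵢ log₂ pᵢ.
−0.07·log₂(0.07) = 0.2686
−0.23·log₂(0.23) = 0.4877
−0.07·log₂(0.07) = 0.2686
−0.17·log₂(0.17) = 0.4346
−0.25·log₂(0.25) = 0.5000
−0.21·log₂(0.21) = 0.4728
Sum ≈ 2.4322 → 2.4322 bits.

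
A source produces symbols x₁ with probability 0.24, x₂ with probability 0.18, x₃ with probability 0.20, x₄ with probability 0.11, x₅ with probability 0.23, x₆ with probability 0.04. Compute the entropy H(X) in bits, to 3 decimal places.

2.428 bits

H = −Σ pᵢ log₂ pᵢ.
−0.24·log₂(0.24) = 0.4941
−0.18·log₂(0.18) = 0.4453
−0.20·log₂(0.20) = 0.4644
−0.11·log₂(0.11) = 0.3503
−0.23·log₂(0.23) = 0.4877
−0.04·log₂(0.04) = 0.1858
Sum ≈ 2.4275 → 2.428 bits.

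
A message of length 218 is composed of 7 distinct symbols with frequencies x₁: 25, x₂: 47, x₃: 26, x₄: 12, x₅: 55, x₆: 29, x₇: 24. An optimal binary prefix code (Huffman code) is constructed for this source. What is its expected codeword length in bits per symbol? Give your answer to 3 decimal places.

2.697 bits/symbol

Probabilities are the counts divided by 218.
Repeatedly combine the two least-probable nodes; the expected code length is the sum of the merged weights.
merge 6/109 + 12/109 → 18/109
merge 25/218 + 13/109 → 51/218
merge 29/218 + 18/109 → 65/218
merge 47/218 + 51/218 → 49/109
merge 55/218 + 65/218 → 60/109
merge 49/109 + 60/109 → 1
L = 18/109 + 51/218 + 65/218 + 49/109 + 60/109 + 1 = 294/109 ≈ 2.697 bits/symbol.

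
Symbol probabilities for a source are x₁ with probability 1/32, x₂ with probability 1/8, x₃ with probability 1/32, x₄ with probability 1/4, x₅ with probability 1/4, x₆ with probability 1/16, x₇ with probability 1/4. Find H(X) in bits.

Each probability is a power of 1/2, so log₂(1/p) is an integer.
H = Σ p·log₂(1/p) = 1/32·5 + 1/8·3 + 1/32·5 + 1/4·2 + 1/4·2 + 1/16·4 + 1/4·2 = 2.4375 bits.

2.4375 bits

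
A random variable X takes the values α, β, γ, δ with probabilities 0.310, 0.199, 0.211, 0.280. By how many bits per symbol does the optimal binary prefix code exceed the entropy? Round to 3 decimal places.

0.025 bits

Entropy H = −Σ p log₂ p ≈ 1.9751 bits.
Huffman merges: 199/1000+211/1000→41/100; 7/25+31/100→59/100; 41/100+59/100→1. L = 2 ≈ 2.0000.
L − H = 2.0000 − 1.9751 = 0.025 bits.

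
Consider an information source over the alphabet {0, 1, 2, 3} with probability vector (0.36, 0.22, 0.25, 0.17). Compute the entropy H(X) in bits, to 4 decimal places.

1.9458 bits

H = −Σ pᵢ log₂ pᵢ.
−0.36·log₂(0.36) = 0.5306
−0.22·log₂(0.22) = 0.4806
−0.25·log₂(0.25) = 0.5000
−0.17·log₂(0.17) = 0.4346
Sum ≈ 1.9458 → 1.9458 bits.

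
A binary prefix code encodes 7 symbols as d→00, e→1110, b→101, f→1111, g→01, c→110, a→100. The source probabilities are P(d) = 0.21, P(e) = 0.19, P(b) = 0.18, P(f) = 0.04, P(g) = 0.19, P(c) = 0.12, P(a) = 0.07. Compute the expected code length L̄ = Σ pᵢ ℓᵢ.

L̄ = Σ pᵢ·ℓᵢ = 0.21·2 + 0.19·4 + 0.18·3 + 0.04·4 + 0.19·2 + 0.12·3 + 0.07·3 = 2.83 bits/symbol.

2.83 bits/symbol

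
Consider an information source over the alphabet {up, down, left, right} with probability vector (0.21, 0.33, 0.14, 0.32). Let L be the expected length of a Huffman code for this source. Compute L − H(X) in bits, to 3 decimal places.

Entropy H = −Σ p log₂ p ≈ 1.9238 bits.
Huffman merges: 7/50+21/100→7/20; 8/25+33/100→13/20; 7/20+13/20→1. L = 2 ≈ 2.0000.
L − H = 2.0000 − 1.9238 = 0.076 bits.

0.076 bits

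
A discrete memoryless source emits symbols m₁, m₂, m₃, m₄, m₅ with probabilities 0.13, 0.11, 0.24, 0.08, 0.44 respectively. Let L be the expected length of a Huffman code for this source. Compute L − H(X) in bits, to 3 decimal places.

Entropy H = −Σ p log₂ p ≈ 2.0397 bits.
Huffman merges: 2/25+11/100→19/100; 13/100+19/100→8/25; 6/25+8/25→14/25; 11/25+14/25→1. L = 207/100 ≈ 2.0700.
L − H = 2.0700 − 2.0397 = 0.030 bits.

0.030 bits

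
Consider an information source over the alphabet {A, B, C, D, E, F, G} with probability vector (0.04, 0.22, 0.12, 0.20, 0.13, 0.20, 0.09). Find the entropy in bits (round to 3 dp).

2.657 bits

H = −Σ pᵢ log₂ pᵢ.
−0.04·log₂(0.04) = 0.1858
−0.22·log₂(0.22) = 0.4806
−0.12·log₂(0.12) = 0.3671
−0.20·log₂(0.20) = 0.4644
−0.13·log₂(0.13) = 0.3826
−0.20·log₂(0.20) = 0.4644
−0.09·log₂(0.09) = 0.3127
Sum ≈ 2.6575 → 2.657 bits.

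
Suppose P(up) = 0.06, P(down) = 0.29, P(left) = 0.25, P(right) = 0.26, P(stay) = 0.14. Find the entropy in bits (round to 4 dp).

2.1638 bits

H = −Σ pᵢ log₂ pᵢ.
−0.06·log₂(0.06) = 0.2435
−0.29·log₂(0.29) = 0.5179
−0.25·log₂(0.25) = 0.5000
−0.26·log₂(0.26) = 0.5053
−0.14·log₂(0.14) = 0.3971
Sum ≈ 2.1638 → 2.1638 bits.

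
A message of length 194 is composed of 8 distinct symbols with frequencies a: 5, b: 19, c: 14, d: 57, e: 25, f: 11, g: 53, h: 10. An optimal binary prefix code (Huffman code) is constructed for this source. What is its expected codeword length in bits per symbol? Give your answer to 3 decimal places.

Probabilities are the counts divided by 194.
Repeatedly combine the two least-probable nodes; the expected code length is the sum of the merged weights.
merge 5/194 + 5/97 → 15/194
merge 11/194 + 7/97 → 25/194
merge 15/194 + 19/194 → 17/97
merge 25/194 + 25/194 → 25/97
merge 17/97 + 25/97 → 42/97
merge 53/194 + 57/194 → 55/97
merge 42/97 + 55/97 → 1
L = 15/194 + 25/194 + 17/97 + 25/97 + 42/97 + 55/97 + 1 = 256/97 ≈ 2.639 bits/symbol.

2.639 bits/symbol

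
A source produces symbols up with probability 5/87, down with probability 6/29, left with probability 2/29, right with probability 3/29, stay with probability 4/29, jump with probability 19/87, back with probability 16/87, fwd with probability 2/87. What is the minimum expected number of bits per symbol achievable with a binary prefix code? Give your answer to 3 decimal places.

2.805 bits/symbol

Repeatedly combine the two least-probable nodes; the expected code length is the sum of the merged weights.
merge 2/87 + 5/87 → 7/87
merge 2/29 + 7/87 → 13/87
merge 3/29 + 4/29 → 7/29
merge 13/87 + 16/87 → 1/3
merge 6/29 + 19/87 → 37/87
merge 7/29 + 1/3 → 50/87
merge 37/87 + 50/87 → 1
L = 7/87 + 13/87 + 7/29 + 1/3 + 37/87 + 50/87 + 1 = 244/87 ≈ 2.805 bits/symbol.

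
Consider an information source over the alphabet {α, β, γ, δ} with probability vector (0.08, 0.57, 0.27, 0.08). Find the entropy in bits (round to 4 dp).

H = −Σ pᵢ log₂ pᵢ.
−0.08·log₂(0.08) = 0.2915
−0.57·log₂(0.57) = 0.4623
−0.27·log₂(0.27) = 0.5100
−0.08·log₂(0.08) = 0.2915
Sum ≈ 1.5553 → 1.5553 bits.

1.5553 bits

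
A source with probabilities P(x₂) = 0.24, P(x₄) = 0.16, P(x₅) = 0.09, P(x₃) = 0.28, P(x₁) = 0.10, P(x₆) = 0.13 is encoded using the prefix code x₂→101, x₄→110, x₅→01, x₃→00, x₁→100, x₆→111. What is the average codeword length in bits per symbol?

L̄ = Σ pᵢ·ℓᵢ = 0.24·3 + 0.16·3 + 0.09·2 + 0.28·2 + 0.10·3 + 0.13·3 = 2.63 bits/symbol.

2.63 bits/symbol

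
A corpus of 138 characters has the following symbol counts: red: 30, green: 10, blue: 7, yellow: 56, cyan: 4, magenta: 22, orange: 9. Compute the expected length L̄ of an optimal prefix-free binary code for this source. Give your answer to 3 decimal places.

2.406 bits/symbol

Probabilities are the counts divided by 138.
Repeatedly combine the two least-probable nodes; the expected code length is the sum of the merged weights.
merge 2/69 + 7/138 → 11/138
merge 3/46 + 5/69 → 19/138
merge 11/138 + 19/138 → 5/23
merge 11/69 + 5/23 → 26/69
merge 5/23 + 26/69 → 41/69
merge 28/69 + 41/69 → 1
L = 11/138 + 19/138 + 5/23 + 26/69 + 41/69 + 1 = 166/69 ≈ 2.406 bits/symbol.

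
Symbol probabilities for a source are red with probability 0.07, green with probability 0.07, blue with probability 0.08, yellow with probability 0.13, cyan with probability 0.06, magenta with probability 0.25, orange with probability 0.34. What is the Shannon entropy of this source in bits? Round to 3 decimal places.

2.484 bits

H = −Σ pᵢ log₂ pᵢ.
−0.07·log₂(0.07) = 0.2686
−0.07·log₂(0.07) = 0.2686
−0.08·log₂(0.08) = 0.2915
−0.13·log₂(0.13) = 0.3826
−0.06·log₂(0.06) = 0.2435
−0.25·log₂(0.25) = 0.5000
−0.34·log₂(0.34) = 0.5292
Sum ≈ 2.4840 → 2.484 bits.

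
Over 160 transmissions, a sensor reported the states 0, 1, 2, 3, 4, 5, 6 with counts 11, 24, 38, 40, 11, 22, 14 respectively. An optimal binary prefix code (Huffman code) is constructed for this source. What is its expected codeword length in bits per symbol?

2.65 bits/symbol

Probabilities are the counts divided by 160.
Repeatedly combine the two least-probable nodes; the expected code length is the sum of the merged weights.
merge 11/160 + 11/160 → 11/80
merge 7/80 + 11/80 → 9/40
merge 11/80 + 3/20 → 23/80
merge 9/40 + 19/80 → 37/80
merge 1/4 + 23/80 → 43/80
merge 37/80 + 43/80 → 1
L = 11/80 + 9/40 + 23/80 + 37/80 + 43/80 + 1 = 53/20 = 2.65 bits/symbol.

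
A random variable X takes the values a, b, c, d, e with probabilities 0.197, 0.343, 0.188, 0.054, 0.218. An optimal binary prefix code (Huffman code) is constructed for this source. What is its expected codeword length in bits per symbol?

Repeatedly combine the two least-probable nodes; the expected code length is the sum of the merged weights.
merge 27/500 + 47/250 → 121/500
merge 197/1000 + 109/500 → 83/200
merge 121/500 + 343/1000 → 117/200
merge 83/200 + 117/200 → 1
L = 121/500 + 83/200 + 117/200 + 1 = 1121/500 = 2.242 bits/symbol.

2.242 bits/symbol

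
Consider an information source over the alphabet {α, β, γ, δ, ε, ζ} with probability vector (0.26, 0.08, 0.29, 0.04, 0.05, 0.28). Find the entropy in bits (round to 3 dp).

2.231 bits

H = −Σ pᵢ log₂ pᵢ.
−0.26·log₂(0.26) = 0.5053
−0.08·log₂(0.08) = 0.2915
−0.29·log₂(0.29) = 0.5179
−0.04·log₂(0.04) = 0.1858
−0.05·log₂(0.05) = 0.2161
−0.28·log₂(0.28) = 0.5142
Sum ≈ 2.2308 → 2.231 bits.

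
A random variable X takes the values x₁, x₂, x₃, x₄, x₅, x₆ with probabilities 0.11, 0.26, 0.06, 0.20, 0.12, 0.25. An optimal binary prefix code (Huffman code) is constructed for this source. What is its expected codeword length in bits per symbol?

2.46 bits/symbol

Repeatedly combine the two least-probable nodes; the expected code length is the sum of the merged weights.
merge 3/50 + 11/100 → 17/100
merge 3/25 + 17/100 → 29/100
merge 1/5 + 1/4 → 9/20
merge 13/50 + 29/100 → 11/20
merge 9/20 + 11/20 → 1
L = 17/100 + 29/100 + 9/20 + 11/20 + 1 = 123/50 = 2.46 bits/symbol.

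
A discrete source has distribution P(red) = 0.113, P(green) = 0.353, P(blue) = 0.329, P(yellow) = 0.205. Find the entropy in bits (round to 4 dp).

1.8821 bits

H = −Σ pᵢ log₂ pᵢ.
−0.113·log₂(0.113) = 0.3555
−0.353·log₂(0.353) = 0.5303
−0.329·log₂(0.329) = 0.5277
−0.205·log₂(0.205) = 0.4687
Sum ≈ 1.8821 → 1.8821 bits.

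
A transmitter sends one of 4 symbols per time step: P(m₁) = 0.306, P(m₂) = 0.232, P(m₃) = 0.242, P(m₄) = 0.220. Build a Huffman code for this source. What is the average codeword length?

Repeatedly combine the two least-probable nodes; the expected code length is the sum of the merged weights.
merge 11/50 + 29/125 → 113/250
merge 121/500 + 153/500 → 137/250
merge 113/250 + 137/250 → 1
L = 113/250 + 137/250 + 1 = 2 bits/symbol.

2 bits/symbol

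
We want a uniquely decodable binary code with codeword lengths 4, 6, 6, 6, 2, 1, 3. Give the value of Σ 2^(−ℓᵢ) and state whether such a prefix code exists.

0.984375; yes

With common denominator 2^6 = 64: Σ 2^(−ℓᵢ) = 4/64 + 1/64 + 1/64 + 1/64 + 16/64 + 32/64 + 8/64 = 63/64 = 0.984375.
Kraft's inequality requires Σ ≤ 1; here Σ = 0.984375 ≤ 1, so such a prefix code exists.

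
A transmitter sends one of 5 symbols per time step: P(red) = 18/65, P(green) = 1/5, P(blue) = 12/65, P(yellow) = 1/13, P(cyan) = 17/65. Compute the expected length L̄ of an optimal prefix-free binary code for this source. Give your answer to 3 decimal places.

Repeatedly combine the two least-probable nodes; the expected code length is the sum of the merged weights.
merge 1/13 + 12/65 → 17/65
merge 1/5 + 17/65 → 6/13
merge 17/65 + 18/65 → 7/13
merge 6/13 + 7/13 → 1
L = 17/65 + 6/13 + 7/13 + 1 = 147/65 ≈ 2.262 bits/symbol.

2.262 bits/symbol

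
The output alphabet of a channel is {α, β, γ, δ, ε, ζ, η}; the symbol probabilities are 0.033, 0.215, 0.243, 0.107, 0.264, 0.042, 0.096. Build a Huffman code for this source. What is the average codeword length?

Repeatedly combine the two least-probable nodes; the expected code length is the sum of the merged weights.
merge 33/1000 + 21/500 → 3/40
merge 3/40 + 12/125 → 171/1000
merge 107/1000 + 171/1000 → 139/500
merge 43/200 + 243/1000 → 229/500
merge 33/125 + 139/500 → 271/500
merge 229/500 + 271/500 → 1
L = 3/40 + 171/1000 + 139/500 + 229/500 + 271/500 + 1 = 631/250 = 2.524 bits/symbol.

2.524 bits/symbol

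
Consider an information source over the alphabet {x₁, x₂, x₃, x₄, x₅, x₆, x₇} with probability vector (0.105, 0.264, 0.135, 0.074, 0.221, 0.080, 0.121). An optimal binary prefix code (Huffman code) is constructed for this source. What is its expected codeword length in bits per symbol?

Repeatedly combine the two least-probable nodes; the expected code length is the sum of the merged weights.
merge 37/500 + 2/25 → 77/500
merge 21/200 + 121/1000 → 113/500
merge 27/200 + 77/500 → 289/1000
merge 221/1000 + 113/500 → 447/1000
merge 33/125 + 289/1000 → 553/1000
merge 447/1000 + 553/1000 → 1
L = 77/500 + 113/500 + 289/1000 + 447/1000 + 553/1000 + 1 = 2669/1000 = 2.669 bits/symbol.

2.669 bits/symbol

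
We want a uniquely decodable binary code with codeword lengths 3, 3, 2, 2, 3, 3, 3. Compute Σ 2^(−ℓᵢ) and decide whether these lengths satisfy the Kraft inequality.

1.125; no

With common denominator 2^3 = 8: Σ 2^(−ℓᵢ) = 1/8 + 1/8 + 2/8 + 2/8 + 1/8 + 1/8 + 1/8 = 9/8 = 1.125.
Kraft's inequality requires Σ ≤ 1; here Σ = 1.125 > 1, so no such prefix code exists.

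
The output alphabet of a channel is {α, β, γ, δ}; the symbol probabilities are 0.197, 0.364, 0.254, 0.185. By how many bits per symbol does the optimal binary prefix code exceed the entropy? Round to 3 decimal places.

Entropy H = −Σ p log₂ p ≈ 1.9450 bits.
Huffman merges: 37/200+197/1000→191/500; 127/500+91/250→309/500; 191/500+309/500→1. L = 2 ≈ 2.0000.
L − H = 2.0000 − 1.9450 = 0.055 bits.

0.055 bits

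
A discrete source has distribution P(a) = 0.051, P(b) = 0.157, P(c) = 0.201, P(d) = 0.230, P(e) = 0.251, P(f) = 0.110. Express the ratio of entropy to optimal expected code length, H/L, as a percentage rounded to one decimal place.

Entropy H = −Σ p log₂ p ≈ 2.4421 bits.
Huffman merges: 51/1000+11/100→161/1000; 157/1000+161/1000→159/500; 201/1000+23/100→431/1000; 251/1000+159/500→569/1000; 431/1000+569/1000→1. L = 2479/1000 ≈ 2.4790.
Efficiency = H/L = 2.4421/2.4790 = 98.5%.

98.5%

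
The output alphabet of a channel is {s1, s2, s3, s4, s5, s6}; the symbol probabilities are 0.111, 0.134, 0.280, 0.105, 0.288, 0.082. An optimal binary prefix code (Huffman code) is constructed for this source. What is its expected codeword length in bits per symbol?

2.432 bits/symbol

Repeatedly combine the two least-probable nodes; the expected code length is the sum of the merged weights.
merge 41/500 + 21/200 → 187/1000
merge 111/1000 + 67/500 → 49/200
merge 187/1000 + 49/200 → 54/125
merge 7/25 + 36/125 → 71/125
merge 54/125 + 71/125 → 1
L = 187/1000 + 49/200 + 54/125 + 71/125 + 1 = 304/125 = 2.432 bits/symbol.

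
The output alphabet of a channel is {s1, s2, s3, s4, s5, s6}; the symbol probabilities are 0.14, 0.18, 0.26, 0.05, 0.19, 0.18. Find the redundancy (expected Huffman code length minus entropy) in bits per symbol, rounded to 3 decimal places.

Entropy H = −Σ p log₂ p ≈ 2.4643 bits.
Huffman merges: 1/20+7/50→19/100; 9/50+9/50→9/25; 19/100+19/100→19/50; 13/50+9/25→31/50; 19/50+31/50→1. L = 51/20 ≈ 2.5500.
L − H = 2.5500 − 2.4643 = 0.086 bits.

0.086 bits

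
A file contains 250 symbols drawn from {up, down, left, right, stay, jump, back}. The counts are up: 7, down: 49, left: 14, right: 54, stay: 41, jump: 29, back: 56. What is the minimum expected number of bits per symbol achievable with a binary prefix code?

Probabilities are the counts divided by 250.
Repeatedly combine the two least-probable nodes; the expected code length is the sum of the merged weights.
merge 7/250 + 7/125 → 21/250
merge 21/250 + 29/250 → 1/5
merge 41/250 + 49/250 → 9/25
merge 1/5 + 27/125 → 52/125
merge 28/125 + 9/25 → 73/125
merge 52/125 + 73/125 → 1
L = 21/250 + 1/5 + 9/25 + 52/125 + 73/125 + 1 = 661/250 = 2.644 bits/symbol.

2.644 bits/symbol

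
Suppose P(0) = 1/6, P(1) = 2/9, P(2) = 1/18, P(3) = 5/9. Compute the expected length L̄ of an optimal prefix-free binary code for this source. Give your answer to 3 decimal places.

Repeatedly combine the two least-probable nodes; the expected code length is the sum of the merged weights.
merge 1/18 + 1/6 → 2/9
merge 2/9 + 2/9 → 4/9
merge 4/9 + 5/9 → 1
L = 2/9 + 4/9 + 1 = 5/3 ≈ 1.667 bits/symbol.

1.667 bits/symbol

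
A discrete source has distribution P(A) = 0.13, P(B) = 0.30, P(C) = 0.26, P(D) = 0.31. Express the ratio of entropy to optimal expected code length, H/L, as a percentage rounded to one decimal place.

Entropy H = −Σ p log₂ p ≈ 1.9328 bits.
Huffman merges: 13/100+13/50→39/100; 3/10+31/100→61/100; 39/100+61/100→1. L = 2 ≈ 2.0000.
Efficiency = H/L = 1.9328/2.0000 = 96.6%.

96.6%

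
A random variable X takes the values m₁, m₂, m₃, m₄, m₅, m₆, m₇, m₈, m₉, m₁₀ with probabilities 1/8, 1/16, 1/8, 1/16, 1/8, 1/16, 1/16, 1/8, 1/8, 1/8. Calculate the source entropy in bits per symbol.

3.25 bits

Each probability is a power of 1/2, so log₂(1/p) is an integer.
H = Σ p·log₂(1/p) = 1/8·3 + 1/16·4 + 1/8·3 + 1/16·4 + 1/8·3 + 1/16·4 + 1/16·4 + 1/8·3 + 1/8·3 + 1/8·3 = 3.25 bits.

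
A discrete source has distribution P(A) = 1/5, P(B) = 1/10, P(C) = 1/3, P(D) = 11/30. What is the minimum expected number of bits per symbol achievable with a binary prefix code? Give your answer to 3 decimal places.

Repeatedly combine the two least-probable nodes; the expected code length is the sum of the merged weights.
merge 1/10 + 1/5 → 3/10
merge 3/10 + 1/3 → 19/30
merge 11/30 + 19/30 → 1
L = 3/10 + 19/30 + 1 = 29/15 ≈ 1.933 bits/symbol.

1.933 bits/symbol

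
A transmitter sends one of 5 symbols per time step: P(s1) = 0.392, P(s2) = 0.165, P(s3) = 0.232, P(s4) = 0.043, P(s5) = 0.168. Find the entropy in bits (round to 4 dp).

H = −Σ pᵢ log₂ pᵢ.
−0.392·log₂(0.392) = 0.5296
−0.165·log₂(0.165) = 0.4289
−0.232·log₂(0.232) = 0.4890
−0.043·log₂(0.043) = 0.1952
−0.168·log₂(0.168) = 0.4323
Sum ≈ 2.0751 → 2.0751 bits.

2.0751 bits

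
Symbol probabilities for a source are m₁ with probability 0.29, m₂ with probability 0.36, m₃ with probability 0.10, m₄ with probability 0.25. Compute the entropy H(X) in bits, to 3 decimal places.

1.881 bits

H = −Σ pᵢ log₂ pᵢ.
−0.29·log₂(0.29) = 0.5179
−0.36·log₂(0.36) = 0.5306
−0.10·log₂(0.10) = 0.3322
−0.25·log₂(0.25) = 0.5000
Sum ≈ 1.8807 → 1.881 bits.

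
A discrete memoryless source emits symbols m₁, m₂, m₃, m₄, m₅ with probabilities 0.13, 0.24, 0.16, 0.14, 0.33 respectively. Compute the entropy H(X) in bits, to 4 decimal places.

H = −Σ pᵢ log₂ pᵢ.
−0.13·log₂(0.13) = 0.3826
−0.24·log₂(0.24) = 0.4941
−0.16·log₂(0.16) = 0.4230
−0.14·log₂(0.14) = 0.3971
−0.33·log₂(0.33) = 0.5278
Sum ≈ 2.2247 → 2.2247 bits.

2.2247 bits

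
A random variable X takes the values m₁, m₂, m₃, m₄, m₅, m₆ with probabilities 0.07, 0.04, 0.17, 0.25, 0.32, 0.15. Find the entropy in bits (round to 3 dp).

H = −Σ pᵢ log₂ pᵢ.
−0.07·log₂(0.07) = 0.2686
−0.04·log₂(0.04) = 0.1858
−0.17·log₂(0.17) = 0.4346
−0.25·log₂(0.25) = 0.5000
−0.32·log₂(0.32) = 0.5260
−0.15·log₂(0.15) = 0.4105
Sum ≈ 2.3255 → 2.325 bits.

2.325 bits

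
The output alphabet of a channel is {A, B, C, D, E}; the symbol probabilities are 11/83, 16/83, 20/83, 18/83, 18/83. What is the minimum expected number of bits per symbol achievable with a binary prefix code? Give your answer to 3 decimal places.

Repeatedly combine the two least-probable nodes; the expected code length is the sum of the merged weights.
merge 11/83 + 16/83 → 27/83
merge 18/83 + 18/83 → 36/83
merge 20/83 + 27/83 → 47/83
merge 36/83 + 47/83 → 1
L = 27/83 + 36/83 + 47/83 + 1 = 193/83 ≈ 2.325 bits/symbol.

2.325 bits/symbol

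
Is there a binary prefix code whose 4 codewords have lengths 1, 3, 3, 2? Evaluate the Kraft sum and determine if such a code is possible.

1; yes

With common denominator 2^3 = 8: Σ 2^(−ℓᵢ) = 4/8 + 1/8 + 1/8 + 2/8 = 8/8 = 1.
Kraft's inequality requires Σ ≤ 1; here Σ = 1 ≤ 1, so such a prefix code exists.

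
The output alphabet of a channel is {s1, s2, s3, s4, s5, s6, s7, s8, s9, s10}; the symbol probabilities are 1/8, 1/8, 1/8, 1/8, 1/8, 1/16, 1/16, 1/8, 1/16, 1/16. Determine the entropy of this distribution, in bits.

Each probability is a power of 1/2, so log₂(1/p) is an integer.
H = Σ p·log₂(1/p) = 1/8·3 + 1/8·3 + 1/8·3 + 1/8·3 + 1/8·3 + 1/16·4 + 1/16·4 + 1/8·3 + 1/16·4 + 1/16·4 = 3.25 bits.

3.25 bits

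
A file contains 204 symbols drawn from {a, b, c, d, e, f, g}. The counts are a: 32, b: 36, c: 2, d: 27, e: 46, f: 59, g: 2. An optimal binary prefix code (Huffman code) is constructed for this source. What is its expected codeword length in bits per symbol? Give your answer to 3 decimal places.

Probabilities are the counts divided by 204.
Repeatedly combine the two least-probable nodes; the expected code length is the sum of the merged weights.
merge 1/102 + 1/102 → 1/51
merge 1/51 + 9/68 → 31/204
merge 31/204 + 8/51 → 21/68
merge 3/17 + 23/102 → 41/102
merge 59/204 + 21/68 → 61/102
merge 41/102 + 61/102 → 1
L = 1/51 + 31/204 + 21/68 + 41/102 + 61/102 + 1 = 253/102 ≈ 2.480 bits/symbol.

2.480 bits/symbol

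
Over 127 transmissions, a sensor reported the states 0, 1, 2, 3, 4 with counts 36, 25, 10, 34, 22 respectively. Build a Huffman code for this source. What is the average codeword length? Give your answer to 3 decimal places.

Probabilities are the counts divided by 127.
Repeatedly combine the two least-probable nodes; the expected code length is the sum of the merged weights.
merge 10/127 + 22/127 → 32/127
merge 25/127 + 32/127 → 57/127
merge 34/127 + 36/127 → 70/127
merge 57/127 + 70/127 → 1
L = 32/127 + 57/127 + 70/127 + 1 = 286/127 ≈ 2.252 bits/symbol.

2.252 bits/symbol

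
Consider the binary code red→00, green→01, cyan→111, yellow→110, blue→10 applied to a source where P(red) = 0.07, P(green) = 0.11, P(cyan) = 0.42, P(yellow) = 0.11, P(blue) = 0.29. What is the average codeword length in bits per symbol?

2.53 bits/symbol

L̄ = Σ pᵢ·ℓᵢ = 0.07·2 + 0.11·2 + 0.42·3 + 0.11·3 + 0.29·2 = 2.53 bits/symbol.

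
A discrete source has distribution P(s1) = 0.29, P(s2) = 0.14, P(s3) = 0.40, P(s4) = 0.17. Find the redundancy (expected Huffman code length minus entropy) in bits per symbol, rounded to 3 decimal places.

0.032 bits

Entropy H = −Σ p log₂ p ≈ 1.8784 bits.
Huffman merges: 7/50+17/100→31/100; 29/100+31/100→3/5; 2/5+3/5→1. L = 191/100 ≈ 1.9100.
L − H = 1.9100 − 1.8784 = 0.032 bits.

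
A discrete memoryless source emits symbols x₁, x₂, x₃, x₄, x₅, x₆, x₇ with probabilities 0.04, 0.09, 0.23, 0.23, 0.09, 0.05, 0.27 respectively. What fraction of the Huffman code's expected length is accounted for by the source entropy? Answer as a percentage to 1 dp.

Entropy H = −Σ p log₂ p ≈ 2.5125 bits.
Huffman merges: 1/25+1/20→9/100; 9/100+9/100→9/50; 9/100+9/50→27/100; 23/100+23/100→23/50; 27/100+27/100→27/50; 23/50+27/50→1. L = 127/50 ≈ 2.5400.
Efficiency = H/L = 2.5125/2.5400 = 98.9%.

98.9%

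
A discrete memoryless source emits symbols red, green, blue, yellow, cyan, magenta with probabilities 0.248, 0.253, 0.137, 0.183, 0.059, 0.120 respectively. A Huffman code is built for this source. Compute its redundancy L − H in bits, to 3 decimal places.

0.045 bits

Entropy H = −Σ p log₂ p ≈ 2.4497 bits.
Huffman merges: 59/1000+3/25→179/1000; 137/1000+179/1000→79/250; 183/1000+31/125→431/1000; 253/1000+79/250→569/1000; 431/1000+569/1000→1. L = 499/200 ≈ 2.4950.
L − H = 2.4950 − 2.4497 = 0.045 bits.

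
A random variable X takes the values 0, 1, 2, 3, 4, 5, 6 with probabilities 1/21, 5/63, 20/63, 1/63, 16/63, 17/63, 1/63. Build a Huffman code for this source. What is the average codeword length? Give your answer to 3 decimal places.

2.270 bits/symbol

Repeatedly combine the two least-probable nodes; the expected code length is the sum of the merged weights.
merge 1/63 + 1/63 → 2/63
merge 2/63 + 1/21 → 5/63
merge 5/63 + 5/63 → 10/63
merge 10/63 + 16/63 → 26/63
merge 17/63 + 20/63 → 37/63
merge 26/63 + 37/63 → 1
L = 2/63 + 5/63 + 10/63 + 26/63 + 37/63 + 1 = 143/63 ≈ 2.270 bits/symbol.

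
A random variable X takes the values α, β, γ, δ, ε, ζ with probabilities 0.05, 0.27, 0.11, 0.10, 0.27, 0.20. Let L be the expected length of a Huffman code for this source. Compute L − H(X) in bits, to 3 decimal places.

0.027 bits

Entropy H = −Σ p log₂ p ≈ 2.3830 bits.
Huffman merges: 1/20+1/10→3/20; 11/100+3/20→13/50; 1/5+13/50→23/50; 27/100+27/100→27/50; 23/50+27/50→1. L = 241/100 ≈ 2.4100.
L − H = 2.4100 − 2.3830 = 0.027 bits.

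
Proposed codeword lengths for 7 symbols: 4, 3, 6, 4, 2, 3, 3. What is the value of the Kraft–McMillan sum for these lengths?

0.765625

With common denominator 2^6 = 64: Σ 2^(−ℓᵢ) = 4/64 + 8/64 + 1/64 + 4/64 + 16/64 + 8/64 + 8/64 = 49/64 = 0.765625.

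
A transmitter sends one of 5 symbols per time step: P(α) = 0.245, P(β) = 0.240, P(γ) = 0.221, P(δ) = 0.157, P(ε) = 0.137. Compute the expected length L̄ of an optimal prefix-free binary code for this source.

Repeatedly combine the two least-probable nodes; the expected code length is the sum of the merged weights.
merge 137/1000 + 157/1000 → 147/500
merge 221/1000 + 6/25 → 461/1000
merge 49/200 + 147/500 → 539/1000
merge 461/1000 + 539/1000 → 1
L = 147/500 + 461/1000 + 539/1000 + 1 = 1147/500 = 2.294 bits/symbol.

2.294 bits/symbol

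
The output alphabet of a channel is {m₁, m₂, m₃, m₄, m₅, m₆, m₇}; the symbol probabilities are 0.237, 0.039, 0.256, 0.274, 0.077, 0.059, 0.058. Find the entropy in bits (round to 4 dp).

H = −Σ pᵢ log₂ pᵢ.
−0.237·log₂(0.237) = 0.4923
−0.039·log₂(0.039) = 0.1825
−0.256·log₂(0.256) = 0.5032
−0.274·log₂(0.274) = 0.5118
−0.077·log₂(0.077) = 0.2848
−0.059·log₂(0.059) = 0.2409
−0.058·log₂(0.058) = 0.2383
Sum ≈ 2.4538 → 2.4538 bits.

2.4538 bits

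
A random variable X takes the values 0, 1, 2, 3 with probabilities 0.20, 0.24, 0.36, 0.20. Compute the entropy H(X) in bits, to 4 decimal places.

H = −Σ pᵢ log₂ pᵢ.
−0.20·log₂(0.20) = 0.4644
−0.24·log₂(0.24) = 0.4941
−0.36·log₂(0.36) = 0.5306
−0.20·log₂(0.20) = 0.4644
Sum ≈ 1.9535 → 1.9535 bits.

1.9535 bits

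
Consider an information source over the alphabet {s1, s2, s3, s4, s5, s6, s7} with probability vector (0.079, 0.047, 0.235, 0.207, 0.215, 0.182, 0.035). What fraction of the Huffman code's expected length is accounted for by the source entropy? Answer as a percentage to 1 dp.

98.7%

Entropy H = −Σ p log₂ p ≈ 2.5514 bits.
Huffman merges: 7/200+47/1000→41/500; 79/1000+41/500→161/1000; 161/1000+91/500→343/1000; 207/1000+43/200→211/500; 47/200+343/1000→289/500; 211/500+289/500→1. L = 1293/500 ≈ 2.5860.
Efficiency = H/L = 2.5514/2.5860 = 98.7%.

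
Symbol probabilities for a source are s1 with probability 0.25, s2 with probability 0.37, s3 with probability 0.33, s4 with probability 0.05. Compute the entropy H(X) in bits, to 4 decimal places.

H = −Σ pᵢ log₂ pᵢ.
−0.25·log₂(0.25) = 0.5000
−0.37·log₂(0.37) = 0.5307
−0.33·log₂(0.33) = 0.5278
−0.05·log₂(0.05) = 0.2161
Sum ≈ 1.7746 → 1.7746 bits.

1.7746 bits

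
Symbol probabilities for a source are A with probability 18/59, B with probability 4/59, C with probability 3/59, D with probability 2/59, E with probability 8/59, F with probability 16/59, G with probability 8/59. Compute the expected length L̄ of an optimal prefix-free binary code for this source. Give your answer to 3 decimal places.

2.508 bits/symbol

Repeatedly combine the two least-probable nodes; the expected code length is the sum of the merged weights.
merge 2/59 + 3/59 → 5/59
merge 4/59 + 5/59 → 9/59
merge 8/59 + 8/59 → 16/59
merge 9/59 + 16/59 → 25/59
merge 16/59 + 18/59 → 34/59
merge 25/59 + 34/59 → 1
L = 5/59 + 9/59 + 16/59 + 25/59 + 34/59 + 1 = 148/59 ≈ 2.508 bits/symbol.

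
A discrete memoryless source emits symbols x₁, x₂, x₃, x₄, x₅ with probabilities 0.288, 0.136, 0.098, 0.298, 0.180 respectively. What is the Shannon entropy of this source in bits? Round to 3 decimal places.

H = −Σ pᵢ log₂ pᵢ.
−0.288·log₂(0.288) = 0.5172
−0.136·log₂(0.136) = 0.3915
−0.098·log₂(0.098) = 0.3284
−0.298·log₂(0.298) = 0.5205
−0.180·log₂(0.180) = 0.4453
Sum ≈ 2.2029 → 2.203 bits.

2.203 bits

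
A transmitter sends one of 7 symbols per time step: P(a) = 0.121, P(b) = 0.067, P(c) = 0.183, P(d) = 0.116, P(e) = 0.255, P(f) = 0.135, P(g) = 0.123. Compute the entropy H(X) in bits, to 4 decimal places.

2.7034 bits

H = −Σ pᵢ log₂ pᵢ.
−0.121·log₂(0.121) = 0.3687
−0.067·log₂(0.067) = 0.2613
−0.183·log₂(0.183) = 0.4484
−0.116·log₂(0.116) = 0.3605
−0.255·log₂(0.255) = 0.5027
−0.135·log₂(0.135) = 0.3900
−0.123·log₂(0.123) = 0.3719
Sum ≈ 2.7034 → 2.7034 bits.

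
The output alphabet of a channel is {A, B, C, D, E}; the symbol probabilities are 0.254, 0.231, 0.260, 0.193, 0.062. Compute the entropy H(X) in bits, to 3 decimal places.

2.203 bits

H = −Σ pᵢ log₂ pᵢ.
−0.254·log₂(0.254) = 0.5022
−0.231·log₂(0.231) = 0.4883
−0.260·log₂(0.260) = 0.5053
−0.193·log₂(0.193) = 0.4581
−0.062·log₂(0.062) = 0.2487
Sum ≈ 2.2026 → 2.203 bits.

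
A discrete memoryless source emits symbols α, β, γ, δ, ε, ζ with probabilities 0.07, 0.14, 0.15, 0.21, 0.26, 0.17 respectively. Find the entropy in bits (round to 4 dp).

2.4889 bits

H = −Σ pᵢ log₂ pᵢ.
−0.07·log₂(0.07) = 0.2686
−0.14·log₂(0.14) = 0.3971
−0.15·log₂(0.15) = 0.4105
−0.21·log₂(0.21) = 0.4728
−0.26·log₂(0.26) = 0.5053
−0.17·log₂(0.17) = 0.4346
Sum ≈ 2.4889 → 2.4889 bits.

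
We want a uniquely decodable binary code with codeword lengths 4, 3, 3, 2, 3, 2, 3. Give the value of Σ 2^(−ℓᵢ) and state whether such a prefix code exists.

With common denominator 2^4 = 16: Σ 2^(−ℓᵢ) = 1/16 + 2/16 + 2/16 + 4/16 + 2/16 + 4/16 + 2/16 = 17/16 = 1.0625.
Kraft's inequality requires Σ ≤ 1; here Σ = 1.0625 > 1, so no such prefix code exists.

1.0625; no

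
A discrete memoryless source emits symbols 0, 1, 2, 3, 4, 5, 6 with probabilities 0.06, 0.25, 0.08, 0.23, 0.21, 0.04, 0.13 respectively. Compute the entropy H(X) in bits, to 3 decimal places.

2.564 bits

H = −Σ pᵢ log₂ pᵢ.
−0.06·log₂(0.06) = 0.2435
−0.25·log₂(0.25) = 0.5000
−0.08·log₂(0.08) = 0.2915
−0.23·log₂(0.23) = 0.4877
−0.21·log₂(0.21) = 0.4728
−0.04·log₂(0.04) = 0.1858
−0.13·log₂(0.13) = 0.3826
Sum ≈ 2.5639 → 2.564 bits.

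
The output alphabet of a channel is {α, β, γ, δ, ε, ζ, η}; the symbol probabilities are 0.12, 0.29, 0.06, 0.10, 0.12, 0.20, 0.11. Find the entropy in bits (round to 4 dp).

2.6424 bits

H = −Σ pᵢ log₂ pᵢ.
−0.12·log₂(0.12) = 0.3671
−0.29·log₂(0.29) = 0.5179
−0.06·log₂(0.06) = 0.2435
−0.10·log₂(0.10) = 0.3322
−0.12·log₂(0.12) = 0.3671
−0.20·log₂(0.20) = 0.4644
−0.11·log₂(0.11) = 0.3503
Sum ≈ 2.6424 → 2.6424 bits.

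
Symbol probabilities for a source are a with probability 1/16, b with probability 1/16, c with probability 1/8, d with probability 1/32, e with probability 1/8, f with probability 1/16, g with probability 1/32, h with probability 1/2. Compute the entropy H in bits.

2.3125 bits

Each probability is a power of 1/2, so log₂(1/p) is an integer.
H = Σ p·log₂(1/p) = 1/16·4 + 1/16·4 + 1/8·3 + 1/32·5 + 1/8·3 + 1/16·4 + 1/32·5 + 1/2·1 = 2.3125 bits.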